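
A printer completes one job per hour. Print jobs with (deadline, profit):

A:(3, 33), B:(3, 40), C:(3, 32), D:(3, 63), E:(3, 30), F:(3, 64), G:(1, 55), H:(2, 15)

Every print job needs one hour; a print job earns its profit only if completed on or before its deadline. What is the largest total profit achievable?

182

Sort by profit descending; place each in the latest free slot ≤ its deadline.
By profit: F(d3,64), D(d3,63), G(d1,55), B(d3,40), A(d3,33), C(d3,32), E(d3,30), H(d2,15)
F→slot 3; D→slot 2; G→slot 1; B skipped; A skipped; C skipped; E skipped; H skipped.
Profit = 55 + 63 + 64 = 182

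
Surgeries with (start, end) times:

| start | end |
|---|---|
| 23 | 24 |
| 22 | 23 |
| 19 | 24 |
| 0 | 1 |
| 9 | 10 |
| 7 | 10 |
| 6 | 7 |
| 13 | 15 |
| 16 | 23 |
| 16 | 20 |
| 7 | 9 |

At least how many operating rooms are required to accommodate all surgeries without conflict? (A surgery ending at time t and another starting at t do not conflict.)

3

Count concurrent intervals with a sweep; the peak is the room count.
starts: [0, 6, 7, 7, 9, 13, 16, 16, 19, 22, 23]
ends:   [1, 7, 9, 10, 10, 15, 20, 23, 23, 24, 24]
s0→1 e1→0 s6→1 e7→0 s7→1 s7→2 e9→1 s9→2 e10→1 e10→0 s13→1 e15→0 s16→1 s16→2 s19→3  — peak 3.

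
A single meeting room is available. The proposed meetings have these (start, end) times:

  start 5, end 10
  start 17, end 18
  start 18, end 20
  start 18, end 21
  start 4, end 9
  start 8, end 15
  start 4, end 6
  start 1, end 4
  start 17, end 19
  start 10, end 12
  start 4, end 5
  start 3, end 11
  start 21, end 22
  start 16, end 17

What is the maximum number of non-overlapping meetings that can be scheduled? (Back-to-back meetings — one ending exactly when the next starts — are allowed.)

8

By end time: (1,4), (4,5), (4,6), (4,9), (5,10), (3,11), (10,12), (8,15), (16,17), (17,18), (17,19), (18,20), (18,21), (21,22).
Pick (1,4); next start ≥ 4 → (4,5); next start ≥ 5 → (5,10); next start ≥ 10 → (10,12); next start ≥ 12 → (16,17); next start ≥ 17 → (17,18); next start ≥ 18 → (18,20); next start ≥ 20 → (21,22).
Selected 8 meetings.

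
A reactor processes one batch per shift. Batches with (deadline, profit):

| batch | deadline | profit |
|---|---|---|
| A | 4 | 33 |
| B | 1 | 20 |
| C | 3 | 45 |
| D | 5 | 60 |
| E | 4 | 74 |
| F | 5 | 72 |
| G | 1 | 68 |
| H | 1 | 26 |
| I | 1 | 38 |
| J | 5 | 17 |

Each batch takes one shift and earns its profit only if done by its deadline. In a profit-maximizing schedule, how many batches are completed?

5

Profit order: E=74 F=72 G=68 D=60 C=45 I=38 A=33 H=26 B=20 J=17
Assign: E→slot 4, F→slot 5, G→slot 1, D→slot 3, C→slot 2, I skipped, A skipped, H skipped, B skipped, J skipped.
Slots: [1:G] [2:C] [3:D] [4:E] [5:F]
5 of 10 scheduled.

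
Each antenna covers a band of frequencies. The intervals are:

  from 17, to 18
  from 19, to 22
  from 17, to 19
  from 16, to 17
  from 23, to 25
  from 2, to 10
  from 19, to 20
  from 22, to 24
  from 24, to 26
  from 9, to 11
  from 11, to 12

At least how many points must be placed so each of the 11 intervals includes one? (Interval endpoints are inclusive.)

Sort by right endpoint; whenever an interval is uncovered, place a point at its right end.
Sorted: [2,10] [9,11] [11,12] [16,17] [17,18] [17,19] [19,20] [19,22] [22,24] [23,25] [24,26]
{[2,10],[9,11]} hit by 10; {[11,12]} hit by 12; {[16,17],[17,18],[17,19]} hit by 17; {[19,20],[19,22]} hit by 20; {[22,24],[23,25],[24,26]} hit by 24.
Points: 10, 12, 17, 20, 24 (5 total).

5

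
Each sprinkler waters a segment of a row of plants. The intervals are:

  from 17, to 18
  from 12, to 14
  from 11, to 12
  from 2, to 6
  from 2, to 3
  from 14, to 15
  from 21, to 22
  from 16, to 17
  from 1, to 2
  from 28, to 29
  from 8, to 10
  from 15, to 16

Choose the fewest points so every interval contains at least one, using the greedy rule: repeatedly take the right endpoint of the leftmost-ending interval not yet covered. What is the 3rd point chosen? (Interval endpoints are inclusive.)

Sort by right endpoint; whenever an interval is uncovered, place a point at its right end.
By right end: [1,2]  [2,3]  [2,6]  [8,10]  [11,12]  [12,14]  [14,15]  [15,16]  [16,17]  [17,18]  [21,22]  [28,29]
[1,2] uncovered → point at 2; [8,10] uncovered → point at 10; [11,12] uncovered → point at 12; [14,15] uncovered → point at 15; [16,17] uncovered → point at 17; [21,22] uncovered → point at 22; [28,29] uncovered → point at 29.
Points: 2, 10, 12, 15, 17, 22, 29 (7 total).

12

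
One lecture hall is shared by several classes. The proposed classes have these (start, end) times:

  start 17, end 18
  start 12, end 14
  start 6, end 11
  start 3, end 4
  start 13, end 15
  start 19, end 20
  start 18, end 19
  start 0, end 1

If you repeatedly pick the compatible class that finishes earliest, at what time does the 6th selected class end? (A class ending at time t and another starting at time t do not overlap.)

Sorted by end: (0,1)  (3,4)  (6,11)  (12,14)  (13,15)  (17,18)  (18,19)  (19,20)
take (0,1); take (3,4); take (6,11); take (12,14); take (17,18); take (18,19); take (19,20).
Selected: (0,1) (3,4) (6,11) (12,14) (17,18) (18,19) (19,20)

19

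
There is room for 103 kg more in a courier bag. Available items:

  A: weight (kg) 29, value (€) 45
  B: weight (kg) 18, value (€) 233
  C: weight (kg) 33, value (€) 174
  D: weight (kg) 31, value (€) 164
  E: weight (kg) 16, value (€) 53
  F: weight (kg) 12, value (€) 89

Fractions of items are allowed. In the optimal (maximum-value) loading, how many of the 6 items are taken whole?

4

Order: B (233/18=12.94) > F (89/12=7.42) > D (164/31=5.29) > C (174/33=5.27) > E (53/16=3.31) > A (45/29=1.55)
Fill: take B (18 @ 233) → take F (12 @ 89) → take D (31 @ 164) → take C (33 @ 174) → take 9/16 of E → 29.81; 103/103 used.
4 item(s) taken whole; one partial (take 9/16 of E).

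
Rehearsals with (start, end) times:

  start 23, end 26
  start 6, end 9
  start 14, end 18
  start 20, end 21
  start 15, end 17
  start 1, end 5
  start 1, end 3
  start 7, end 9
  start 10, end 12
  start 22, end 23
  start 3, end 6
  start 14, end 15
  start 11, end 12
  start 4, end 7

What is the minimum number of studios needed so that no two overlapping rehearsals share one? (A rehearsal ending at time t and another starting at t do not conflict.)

3

The answer is the maximum number of intervals overlapping at any instant.
Events (time:±→running): 1:+→1 1:+→2 3:-→1 3:+→2 4:+→3 … peak 3.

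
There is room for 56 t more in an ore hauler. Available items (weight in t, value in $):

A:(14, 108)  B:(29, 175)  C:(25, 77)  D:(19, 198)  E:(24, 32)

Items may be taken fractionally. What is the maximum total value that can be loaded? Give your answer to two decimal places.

Ratios (sorted): D 10.42, A 7.71, B 6.03, C 3.08, E 1.33
take D (19 @ 198); take A (14 @ 108); take 23/29 of B → 138.79. Capacity used 56/56.
Total value = 444.79

444.79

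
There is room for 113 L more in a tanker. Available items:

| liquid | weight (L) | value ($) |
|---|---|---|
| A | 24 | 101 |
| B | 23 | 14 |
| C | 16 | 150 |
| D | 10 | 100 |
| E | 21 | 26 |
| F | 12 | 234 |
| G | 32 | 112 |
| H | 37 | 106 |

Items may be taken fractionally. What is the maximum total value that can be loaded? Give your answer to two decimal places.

Greedy by value/weight ratio, highest first.
Ratios (sorted): F 19.50, D 10.00, C 9.38, A 4.21, G 3.50, H 2.86, E 1.24, B 0.61
take F (12 @ 234); take D (10 @ 100); take C (16 @ 150); take A (24 @ 101); take G (32 @ 112); take 19/37 of H → 54.43. Capacity used 113/113.
Total value = 751.43

751.43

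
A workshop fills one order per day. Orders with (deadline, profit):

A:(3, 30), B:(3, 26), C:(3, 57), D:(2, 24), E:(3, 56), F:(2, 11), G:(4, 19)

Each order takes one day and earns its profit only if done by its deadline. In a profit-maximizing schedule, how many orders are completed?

4

Sort by profit descending; place each in the latest free slot ≤ its deadline.
Profit order: C=57 E=56 A=30 B=26 D=24 G=19 F=11
Assign: C→slot 3, E→slot 2, A→slot 1, B skipped, D skipped, G→slot 4, F skipped.
Slots: [1:A] [2:E] [3:C] [4:G]
4 of 7 scheduled.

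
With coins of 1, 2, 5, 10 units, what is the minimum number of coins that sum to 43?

Greedy: take as many of the largest coin as possible, then repeat with the remainder.
43 − 4×10→3 − 1×2→1 − 1×1→0
Total coins = 4 + 1 + 1 = 6

6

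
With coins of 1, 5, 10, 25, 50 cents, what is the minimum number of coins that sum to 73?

73 − 1×50→23 − 2×10→3 − 3×1→0
Total coins = 1 + 2 + 3 = 6

6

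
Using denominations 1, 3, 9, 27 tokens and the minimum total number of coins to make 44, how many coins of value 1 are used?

2

44 = 1×27 + 1×9 + 2×3 + 2×1
Count of 1: 2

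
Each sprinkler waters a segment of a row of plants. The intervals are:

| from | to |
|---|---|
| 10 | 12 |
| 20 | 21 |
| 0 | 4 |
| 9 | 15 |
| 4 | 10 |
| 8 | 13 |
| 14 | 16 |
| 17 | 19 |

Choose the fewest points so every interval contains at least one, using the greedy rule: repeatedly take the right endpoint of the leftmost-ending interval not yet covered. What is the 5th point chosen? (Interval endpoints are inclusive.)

Sorted: [0,4] [4,10] [10,12] [8,13] [9,15] [14,16] [17,19] [20,21]
{[0,4],[4,10]} hit by 4; {[10,12],[8,13],[9,15]} hit by 12; {[14,16]} hit by 16; {[17,19]} hit by 19; {[20,21]} hit by 21.
Points: 4, 12, 16, 19, 21 (5 total).

21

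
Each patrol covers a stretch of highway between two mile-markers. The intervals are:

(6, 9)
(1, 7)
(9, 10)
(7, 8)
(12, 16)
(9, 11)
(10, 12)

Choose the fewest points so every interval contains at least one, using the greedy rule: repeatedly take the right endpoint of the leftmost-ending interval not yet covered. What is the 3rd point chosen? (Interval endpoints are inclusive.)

Sorted: [1,7] [7,8] [6,9] [9,10] [9,11] [10,12] [12,16]
{[1,7],[7,8],[6,9]} hit by 7; {[9,10],[9,11],[10,12]} hit by 10; {[12,16]} hit by 16.
Points: 7, 10, 16 (3 total).

16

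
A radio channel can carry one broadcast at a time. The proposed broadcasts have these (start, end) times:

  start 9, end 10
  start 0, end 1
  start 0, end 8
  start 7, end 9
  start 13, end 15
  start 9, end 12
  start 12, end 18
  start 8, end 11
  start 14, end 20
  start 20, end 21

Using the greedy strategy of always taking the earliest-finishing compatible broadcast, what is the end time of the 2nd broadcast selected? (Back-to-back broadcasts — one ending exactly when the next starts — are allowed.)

9

Sort by end time and greedily take each interval whose start is ≥ the last chosen end.
By end time: (0,1), (0,8), (7,9), (9,10), (8,11), (9,12), (13,15), (12,18), (14,20), (20,21).
Pick (0,1); next start ≥ 1 → (7,9); next start ≥ 9 → (9,10); next start ≥ 10 → (13,15); next start ≥ 15 → (20,21).
Selected: (0,1) (7,9) (9,10) (13,15) (20,21)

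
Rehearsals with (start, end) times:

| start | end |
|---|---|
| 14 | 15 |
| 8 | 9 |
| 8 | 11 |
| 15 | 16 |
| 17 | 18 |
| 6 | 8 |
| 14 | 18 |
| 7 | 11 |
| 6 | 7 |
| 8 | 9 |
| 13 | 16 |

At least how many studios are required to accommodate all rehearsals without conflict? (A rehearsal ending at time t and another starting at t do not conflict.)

4

The answer is the maximum number of intervals overlapping at any instant.
starts: [6, 6, 7, 8, 8, 8, 13, 14, 14, 15, 17]
ends:   [7, 8, 9, 9, 11, 11, 15, 16, 16, 18, 18]
s6→1 s6→2 e7→1 s7→2 e8→1 s8→2 s8→3 s8→4  — peak 4.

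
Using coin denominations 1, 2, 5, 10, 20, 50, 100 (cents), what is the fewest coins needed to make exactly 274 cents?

6

Use the largest denomination that fits, subtract, and repeat.
274 = 2×100 + 1×50 + 1×20 + 2×2
Total coins = 2 + 1 + 1 + 2 = 6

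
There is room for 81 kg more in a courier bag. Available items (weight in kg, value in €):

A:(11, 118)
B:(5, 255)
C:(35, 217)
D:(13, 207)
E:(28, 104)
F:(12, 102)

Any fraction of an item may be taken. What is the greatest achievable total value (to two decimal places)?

Sort by value per unit weight and fill in that order.
Ratios (sorted): B 51.00, D 15.92, A 10.73, F 8.50, C 6.20, E 3.71
take B (5 @ 255); take D (13 @ 207); take A (11 @ 118); take F (12 @ 102); take C (35 @ 217); take 5/28 of E → 18.57. Capacity used 81/81.
Total value = 917.57

917.57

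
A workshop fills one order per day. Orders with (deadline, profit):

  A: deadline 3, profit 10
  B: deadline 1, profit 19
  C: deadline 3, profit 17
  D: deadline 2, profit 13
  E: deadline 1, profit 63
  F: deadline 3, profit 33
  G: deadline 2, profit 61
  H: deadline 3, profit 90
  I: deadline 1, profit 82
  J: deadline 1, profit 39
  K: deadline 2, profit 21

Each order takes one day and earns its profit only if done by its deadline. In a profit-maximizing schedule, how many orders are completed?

3

Sort by profit descending; place each in the latest free slot ≤ its deadline.
By profit: H(d3,90), I(d1,82), E(d1,63), G(d2,61), J(d1,39), F(d3,33), K(d2,21), B(d1,19), C(d3,17), D(d2,13), A(d3,10)
H→slot 3; I→slot 1; E skipped; G→slot 2; J skipped; F skipped; K skipped; B skipped; C skipped; D skipped; A skipped.
3 of 11 scheduled.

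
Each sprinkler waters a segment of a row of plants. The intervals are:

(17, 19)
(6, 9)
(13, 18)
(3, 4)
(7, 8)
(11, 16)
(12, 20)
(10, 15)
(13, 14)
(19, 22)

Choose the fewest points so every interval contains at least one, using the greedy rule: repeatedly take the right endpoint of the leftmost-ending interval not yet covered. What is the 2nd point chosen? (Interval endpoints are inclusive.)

Sort by right endpoint; whenever an interval is uncovered, place a point at its right end.
Sorted: [3,4] [7,8] [6,9] [13,14] [10,15] [11,16] [13,18] [17,19] [12,20] [19,22]
{[3,4]} hit by 4; {[7,8],[6,9]} hit by 8; {[13,14],[10,15],[11,16],[13,18]} hit by 14; {[17,19],[12,20],[19,22]} hit by 19.
Points: 4, 8, 14, 19 (4 total).

8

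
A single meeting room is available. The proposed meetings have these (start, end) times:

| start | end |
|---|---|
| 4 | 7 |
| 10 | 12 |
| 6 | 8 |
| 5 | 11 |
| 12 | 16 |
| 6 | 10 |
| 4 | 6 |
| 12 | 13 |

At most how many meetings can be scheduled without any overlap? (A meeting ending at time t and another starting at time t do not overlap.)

4

Sorted by end: (4,6)  (4,7)  (6,8)  (6,10)  (5,11)  (10,12)  (12,13)  (12,16)
take (4,6); take (6,8); take (10,12); take (12,13); skip (12,16).
Selected 4 meetings.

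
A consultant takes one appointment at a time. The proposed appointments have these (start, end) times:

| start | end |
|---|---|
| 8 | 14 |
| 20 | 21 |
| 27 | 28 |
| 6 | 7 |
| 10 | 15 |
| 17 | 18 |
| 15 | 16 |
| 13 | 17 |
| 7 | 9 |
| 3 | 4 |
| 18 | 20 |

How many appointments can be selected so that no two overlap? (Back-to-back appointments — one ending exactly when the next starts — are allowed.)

Order by finish time; keep every interval that doesn't clash with the previous kept one.
By end time: (3,4), (6,7), (7,9), (8,14), (10,15), (15,16), (13,17), (17,18), (18,20), (20,21), (27,28).
Pick (3,4); next start ≥ 4 → (6,7); next start ≥ 7 → (7,9); next start ≥ 9 → (10,15); next start ≥ 15 → (15,16); next start ≥ 16 → (17,18); next start ≥ 18 → (18,20); next start ≥ 20 → (20,21); next start ≥ 21 → (27,28).
Selected 9 appointments.

9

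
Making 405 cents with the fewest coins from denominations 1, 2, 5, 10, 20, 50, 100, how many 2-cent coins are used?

Greedy: take as many of the largest coin as possible, then repeat with the remainder.
405 − 4×100→5 − 1×5→0
Count of 2: 0

0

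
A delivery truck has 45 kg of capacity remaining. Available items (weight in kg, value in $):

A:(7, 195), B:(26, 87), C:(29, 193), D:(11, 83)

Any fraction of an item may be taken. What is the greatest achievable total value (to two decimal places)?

Ratios (sorted): A 27.86, D 7.55, C 6.66, B 3.35
take A (7 @ 195); take D (11 @ 83); take 27/29 of C → 179.69. Capacity used 45/45.
Total value = 457.69

457.69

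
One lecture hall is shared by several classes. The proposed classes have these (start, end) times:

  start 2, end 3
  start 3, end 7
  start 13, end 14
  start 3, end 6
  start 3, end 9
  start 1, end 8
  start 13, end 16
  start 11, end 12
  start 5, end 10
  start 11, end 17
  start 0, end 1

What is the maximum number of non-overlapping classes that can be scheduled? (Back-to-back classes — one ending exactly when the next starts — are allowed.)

Sort by end time and greedily take each interval whose start is ≥ the last chosen end.
By end time: (0,1), (2,3), (3,6), (3,7), (1,8), (3,9), (5,10), (11,12), (13,14), (13,16), (11,17).
Pick (0,1); next start ≥ 1 → (2,3); next start ≥ 3 → (3,6); next start ≥ 6 → (11,12); next start ≥ 12 → (13,14).
Selected 5 classes.

5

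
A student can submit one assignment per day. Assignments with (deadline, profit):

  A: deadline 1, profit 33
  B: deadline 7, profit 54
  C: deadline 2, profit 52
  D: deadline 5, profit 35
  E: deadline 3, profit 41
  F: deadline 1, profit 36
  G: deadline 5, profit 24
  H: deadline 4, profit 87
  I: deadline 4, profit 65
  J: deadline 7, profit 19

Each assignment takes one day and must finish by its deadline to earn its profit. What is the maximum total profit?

Sort by profit descending; place each in the latest free slot ≤ its deadline.
By profit: H(d4,87), I(d4,65), B(d7,54), C(d2,52), E(d3,41), F(d1,36), D(d5,35), A(d1,33), G(d5,24), J(d7,19)
H→slot 4; I→slot 3; B→slot 7; C→slot 2; E→slot 1; F skipped; D→slot 5; A skipped; G skipped; J→slot 6.
Profit = 41 + 52 + 65 + 87 + 35 + 19 + 54 = 353

353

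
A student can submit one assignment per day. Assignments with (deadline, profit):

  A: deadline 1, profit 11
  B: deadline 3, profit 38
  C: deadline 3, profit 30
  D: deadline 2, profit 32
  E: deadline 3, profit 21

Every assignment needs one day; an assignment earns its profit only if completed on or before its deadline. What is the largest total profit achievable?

Take jobs in profit order; each goes to the latest open slot no later than its deadline.
Profit order: B=38 D=32 C=30 E=21 A=11
Assign: B→slot 3, D→slot 2, C→slot 1, E skipped, A skipped.
Slots: [1:C] [2:D] [3:B]
Profit = 30 + 32 + 38 = 100

100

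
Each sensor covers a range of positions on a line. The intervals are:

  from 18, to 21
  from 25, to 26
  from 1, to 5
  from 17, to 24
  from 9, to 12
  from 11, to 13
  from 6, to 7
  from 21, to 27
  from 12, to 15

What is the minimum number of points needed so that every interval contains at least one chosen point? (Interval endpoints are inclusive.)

5

By right end: [1,5]  [6,7]  [9,12]  [11,13]  [12,15]  [18,21]  [17,24]  [25,26]  [21,27]
[1,5] uncovered → point at 5; [6,7] uncovered → point at 7; [9,12] uncovered → point at 12; [18,21] uncovered → point at 21; [25,26] uncovered → point at 26.
Points: 5, 7, 12, 21, 26 (5 total).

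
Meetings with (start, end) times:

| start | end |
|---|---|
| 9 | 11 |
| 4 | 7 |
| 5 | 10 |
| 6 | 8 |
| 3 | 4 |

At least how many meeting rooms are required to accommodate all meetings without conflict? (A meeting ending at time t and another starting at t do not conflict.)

3

starts: [3, 4, 5, 6, 9]
ends:   [4, 7, 8, 10, 11]
s3→1 e4→0 s4→1 s5→2 s6→3  — peak 3.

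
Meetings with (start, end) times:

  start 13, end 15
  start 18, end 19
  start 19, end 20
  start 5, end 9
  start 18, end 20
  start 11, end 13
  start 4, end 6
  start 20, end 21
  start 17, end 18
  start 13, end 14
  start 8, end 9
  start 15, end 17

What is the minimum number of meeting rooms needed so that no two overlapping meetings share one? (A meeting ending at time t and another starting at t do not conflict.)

2

The answer is the maximum number of intervals overlapping at any instant.
Events (time:±→running): 4:+→1 5:+→2 … peak 2.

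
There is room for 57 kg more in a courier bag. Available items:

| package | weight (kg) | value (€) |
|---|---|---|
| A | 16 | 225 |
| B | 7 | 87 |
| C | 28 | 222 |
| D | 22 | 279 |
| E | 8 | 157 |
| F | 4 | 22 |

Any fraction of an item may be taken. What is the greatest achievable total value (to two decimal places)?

Ratios (sorted): E 19.62, A 14.06, D 12.68, B 12.43, C 7.93, F 5.50
take E (8 @ 157); take A (16 @ 225); take D (22 @ 279); take B (7 @ 87); take 4/28 of C → 31.71. Capacity used 57/57.
Total value = 779.71

779.71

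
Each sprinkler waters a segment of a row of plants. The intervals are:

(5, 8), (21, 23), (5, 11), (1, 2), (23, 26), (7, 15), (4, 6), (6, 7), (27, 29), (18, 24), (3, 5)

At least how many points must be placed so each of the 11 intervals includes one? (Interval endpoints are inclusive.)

Process intervals by earliest right end; each time one isn't hit yet, stab at its right endpoint.
Sorted: [1,2] [3,5] [4,6] [6,7] [5,8] [5,11] [7,15] [21,23] [18,24] [23,26] [27,29]
{[1,2]} hit by 2; {[3,5],[4,6]} hit by 5; {[6,7],[5,8],[5,11],[7,15]} hit by 7; {[21,23],[18,24],[23,26]} hit by 23; {[27,29]} hit by 29.
Points: 2, 5, 7, 23, 29 (5 total).

5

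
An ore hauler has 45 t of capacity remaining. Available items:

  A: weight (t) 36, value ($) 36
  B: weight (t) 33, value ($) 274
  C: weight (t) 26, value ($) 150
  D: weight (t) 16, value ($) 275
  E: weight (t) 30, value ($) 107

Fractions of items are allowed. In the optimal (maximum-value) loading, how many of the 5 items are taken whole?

1

Ratios (sorted): D 17.19, B 8.30, C 5.77, E 3.57, A 1.00
take D (16 @ 275); take 29/33 of B → 240.79. Capacity used 45/45.
1 item(s) taken whole; one partial (take 29/33 of B).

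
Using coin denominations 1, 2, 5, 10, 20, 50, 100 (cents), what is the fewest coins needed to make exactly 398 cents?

398 − 3×100→98 − 1×50→48 − 2×20→8 − 1×5→3 − 1×2→1 − 1×1→0
Total coins = 3 + 1 + 2 + 1 + 1 + 1 = 9

9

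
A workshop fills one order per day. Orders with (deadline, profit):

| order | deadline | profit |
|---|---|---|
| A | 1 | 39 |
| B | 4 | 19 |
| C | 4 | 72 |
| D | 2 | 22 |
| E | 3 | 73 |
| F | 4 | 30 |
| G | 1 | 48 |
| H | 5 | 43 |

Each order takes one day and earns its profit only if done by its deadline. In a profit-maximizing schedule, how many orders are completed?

Sort by profit descending; place each in the latest free slot ≤ its deadline.
By profit: E(d3,73), C(d4,72), G(d1,48), H(d5,43), A(d1,39), F(d4,30), D(d2,22), B(d4,19)
E→slot 3; C→slot 4; G→slot 1; H→slot 5; A skipped; F→slot 2; D skipped; B skipped.
5 of 8 scheduled.

5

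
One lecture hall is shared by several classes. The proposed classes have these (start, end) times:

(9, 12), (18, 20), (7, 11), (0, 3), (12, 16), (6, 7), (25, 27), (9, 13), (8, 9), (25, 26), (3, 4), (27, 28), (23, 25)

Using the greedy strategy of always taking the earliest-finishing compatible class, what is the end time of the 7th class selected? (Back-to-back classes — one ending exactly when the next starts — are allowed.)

20

Greedy by earliest finish: after sorting by end time, pick each interval compatible with the last pick.
By end time: (0,3), (3,4), (6,7), (8,9), (7,11), (9,12), (9,13), (12,16), (18,20), (23,25), (25,26), (25,27), (27,28).
Pick (0,3); next start ≥ 3 → (3,4); next start ≥ 4 → (6,7); next start ≥ 7 → (8,9); next start ≥ 9 → (9,12); next start ≥ 12 → (12,16); next start ≥ 16 → (18,20); next start ≥ 20 → (23,25); next start ≥ 25 → (25,26); next start ≥ 26 → (27,28).
Selected: (0,3) (3,4) (6,7) (8,9) (9,12) (12,16) (18,20) (23,25) (25,26) (27,28)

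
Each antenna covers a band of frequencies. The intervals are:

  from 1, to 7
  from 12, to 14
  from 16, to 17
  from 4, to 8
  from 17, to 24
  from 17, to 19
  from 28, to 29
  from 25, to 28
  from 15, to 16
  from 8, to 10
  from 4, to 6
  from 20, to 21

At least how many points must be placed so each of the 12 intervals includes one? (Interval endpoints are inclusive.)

Sort by right endpoint; whenever an interval is uncovered, place a point at its right end.
By right end: [4,6]  [1,7]  [4,8]  [8,10]  [12,14]  [15,16]  [16,17]  [17,19]  [20,21]  [17,24]  [25,28]  [28,29]
[4,6] uncovered → point at 6; [8,10] uncovered → point at 10; [12,14] uncovered → point at 14; [15,16] uncovered → point at 16; [17,19] uncovered → point at 19; [20,21] uncovered → point at 21; [25,28] uncovered → point at 28.
Points: 6, 10, 14, 16, 19, 21, 28 (7 total).

7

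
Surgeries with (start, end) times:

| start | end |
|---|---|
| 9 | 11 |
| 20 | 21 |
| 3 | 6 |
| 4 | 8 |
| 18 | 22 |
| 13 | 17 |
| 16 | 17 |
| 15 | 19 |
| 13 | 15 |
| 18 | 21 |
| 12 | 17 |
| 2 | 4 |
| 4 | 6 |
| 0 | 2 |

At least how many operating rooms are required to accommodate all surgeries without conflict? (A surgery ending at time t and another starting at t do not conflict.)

4

Count concurrent intervals with a sweep; the peak is the room count.
Events (time:±→running): 0:+→1 2:-→0 2:+→1 3:+→2 4:-→1 4:+→2 4:+→3 6:-→2 6:-→1 8:-→0 9:+→1 11:-→0 12:+→1 13:+→2 13:+→3 15:-→2 15:+→3 16:+→4 … peak 4.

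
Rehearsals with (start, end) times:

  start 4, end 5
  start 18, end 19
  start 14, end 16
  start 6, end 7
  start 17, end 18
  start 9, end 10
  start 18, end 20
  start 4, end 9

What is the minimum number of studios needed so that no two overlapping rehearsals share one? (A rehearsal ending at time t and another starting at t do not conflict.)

starts: [4, 4, 6, 9, 14, 17, 18, 18]
ends:   [5, 7, 9, 10, 16, 18, 19, 20]
s4→1 s4→2  — peak 2.

2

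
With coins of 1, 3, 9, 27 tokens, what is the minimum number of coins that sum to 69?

5

Greedy: take as many of the largest coin as possible, then repeat with the remainder.
69 = 2×27 + 1×9 + 2×3
Total coins = 2 + 1 + 2 = 5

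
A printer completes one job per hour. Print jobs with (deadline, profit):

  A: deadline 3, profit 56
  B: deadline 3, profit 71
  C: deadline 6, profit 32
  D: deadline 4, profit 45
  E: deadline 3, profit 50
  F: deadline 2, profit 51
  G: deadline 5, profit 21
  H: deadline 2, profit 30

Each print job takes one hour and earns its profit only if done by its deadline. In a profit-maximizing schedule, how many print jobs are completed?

6

By profit: B(d3,71), A(d3,56), F(d2,51), E(d3,50), D(d4,45), C(d6,32), H(d2,30), G(d5,21)
B→slot 3; A→slot 2; F→slot 1; E skipped; D→slot 4; C→slot 6; H skipped; G→slot 5.
6 of 8 scheduled.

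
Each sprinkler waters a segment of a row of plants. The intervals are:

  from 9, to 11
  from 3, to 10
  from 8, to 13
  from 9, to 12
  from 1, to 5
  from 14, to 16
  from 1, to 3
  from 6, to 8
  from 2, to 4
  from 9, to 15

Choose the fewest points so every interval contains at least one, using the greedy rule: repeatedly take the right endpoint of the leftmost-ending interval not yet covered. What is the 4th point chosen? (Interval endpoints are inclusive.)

By right end: [1,3]  [2,4]  [1,5]  [6,8]  [3,10]  [9,11]  [9,12]  [8,13]  [9,15]  [14,16]
[1,3] uncovered → point at 3; [6,8] uncovered → point at 8; [9,11] uncovered → point at 11; [14,16] uncovered → point at 16.
Points: 3, 8, 11, 16 (4 total).

16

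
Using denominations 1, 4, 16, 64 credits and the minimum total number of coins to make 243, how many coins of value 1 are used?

243 = 3×64 + 3×16 + 3×1
Count of 1: 3

3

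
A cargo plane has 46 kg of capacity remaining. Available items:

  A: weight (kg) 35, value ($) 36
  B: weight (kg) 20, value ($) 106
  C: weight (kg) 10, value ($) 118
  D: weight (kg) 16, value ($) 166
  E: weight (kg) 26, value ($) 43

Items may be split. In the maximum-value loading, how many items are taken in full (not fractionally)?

Ratios (sorted): C 11.80, D 10.38, B 5.30, E 1.65, A 1.03
take C (10 @ 118); take D (16 @ 166); take B (20 @ 106). Capacity used 46/46.
3 item(s) taken whole.

3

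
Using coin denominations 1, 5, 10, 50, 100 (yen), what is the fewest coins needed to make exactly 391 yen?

Greedy: take as many of the largest coin as possible, then repeat with the remainder.
391 = 3×100 + 1×50 + 4×10 + 1×1
Total coins = 3 + 1 + 4 + 1 = 9

9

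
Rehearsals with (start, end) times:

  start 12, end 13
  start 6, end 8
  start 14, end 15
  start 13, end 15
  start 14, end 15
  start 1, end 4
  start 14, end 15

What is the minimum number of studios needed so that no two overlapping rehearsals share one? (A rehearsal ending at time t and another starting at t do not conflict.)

4

Count concurrent intervals with a sweep; the peak is the room count.
Events (time:±→running): 1:+→1 4:-→0 6:+→1 8:-→0 12:+→1 13:-→0 13:+→1 14:+→2 14:+→3 14:+→4 … peak 4.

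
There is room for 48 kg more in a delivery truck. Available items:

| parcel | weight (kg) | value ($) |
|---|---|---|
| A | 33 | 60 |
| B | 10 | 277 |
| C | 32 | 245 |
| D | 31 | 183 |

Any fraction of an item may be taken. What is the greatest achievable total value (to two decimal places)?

557.42

Greedy by value/weight ratio, highest first.
Ratios (sorted): B 27.70, C 7.66, D 5.90, A 1.82
take B (10 @ 277); take C (32 @ 245); take 6/31 of D → 35.42. Capacity used 48/48.
Total value = 557.42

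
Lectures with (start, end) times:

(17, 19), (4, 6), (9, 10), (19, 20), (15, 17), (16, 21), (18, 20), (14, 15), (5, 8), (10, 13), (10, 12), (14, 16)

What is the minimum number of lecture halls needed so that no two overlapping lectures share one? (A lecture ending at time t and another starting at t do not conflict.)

Count concurrent intervals with a sweep; the peak is the room count.
starts: [4, 5, 9, 10, 10, 14, 14, 15, 16, 17, 18, 19]
ends:   [6, 8, 10, 12, 13, 15, 16, 17, 19, 20, 20, 21]
s4→1 s5→2 e6→1 e8→0 s9→1 e10→0 s10→1 s10→2 e12→1 e13→0 s14→1 s14→2 e15→1 s15→2 e16→1 s16→2 e17→1 s17→2 s18→3  — peak 3.

3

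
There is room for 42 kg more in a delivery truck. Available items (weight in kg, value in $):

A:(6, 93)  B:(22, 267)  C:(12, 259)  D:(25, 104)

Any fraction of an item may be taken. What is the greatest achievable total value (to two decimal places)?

Sort by value per unit weight and fill in that order.
Ratios (sorted): C 21.58, A 15.50, B 12.14, D 4.16
take C (12 @ 259); take A (6 @ 93); take B (22 @ 267); take 2/25 of D → 8.32. Capacity used 42/42.
Total value = 627.32

627.32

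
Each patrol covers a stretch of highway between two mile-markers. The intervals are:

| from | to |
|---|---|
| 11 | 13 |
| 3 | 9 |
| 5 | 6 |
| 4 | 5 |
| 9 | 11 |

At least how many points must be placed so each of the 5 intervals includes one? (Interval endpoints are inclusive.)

2

By right end: [4,5]  [5,6]  [3,9]  [9,11]  [11,13]
[4,5] uncovered → point at 5; [9,11] uncovered → point at 11.
Points: 5, 11 (2 total).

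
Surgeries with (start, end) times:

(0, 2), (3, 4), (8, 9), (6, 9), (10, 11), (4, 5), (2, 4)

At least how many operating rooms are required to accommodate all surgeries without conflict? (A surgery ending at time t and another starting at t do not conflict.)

Count concurrent intervals with a sweep; the peak is the room count.
Events (time:±→running): 0:+→1 2:-→0 2:+→1 3:+→2 … peak 2.

2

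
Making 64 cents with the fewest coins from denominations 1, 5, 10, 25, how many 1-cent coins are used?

Greedy: take as many of the largest coin as possible, then repeat with the remainder.
64 = 2×25 + 1×10 + 4×1
Count of 1: 4

4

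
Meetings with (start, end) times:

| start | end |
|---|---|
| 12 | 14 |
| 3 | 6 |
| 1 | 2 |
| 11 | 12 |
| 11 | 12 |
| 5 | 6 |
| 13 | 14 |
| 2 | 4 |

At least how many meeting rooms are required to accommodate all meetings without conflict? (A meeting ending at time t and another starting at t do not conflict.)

2

The answer is the maximum number of intervals overlapping at any instant.
Events (time:±→running): 1:+→1 2:-→0 2:+→1 3:+→2 … peak 2.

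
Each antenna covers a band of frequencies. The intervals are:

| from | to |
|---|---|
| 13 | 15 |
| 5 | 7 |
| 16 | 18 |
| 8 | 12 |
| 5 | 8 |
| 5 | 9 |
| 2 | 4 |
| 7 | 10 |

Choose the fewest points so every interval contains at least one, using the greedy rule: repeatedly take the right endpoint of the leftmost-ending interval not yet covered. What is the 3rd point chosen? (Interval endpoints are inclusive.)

12

Process intervals by earliest right end; each time one isn't hit yet, stab at its right endpoint.
Sorted: [2,4] [5,7] [5,8] [5,9] [7,10] [8,12] [13,15] [16,18]
{[2,4]} hit by 4; {[5,7],[5,8],[5,9],[7,10]} hit by 7; {[8,12]} hit by 12; {[13,15]} hit by 15; {[16,18]} hit by 18.
Points: 4, 7, 12, 15, 18 (5 total).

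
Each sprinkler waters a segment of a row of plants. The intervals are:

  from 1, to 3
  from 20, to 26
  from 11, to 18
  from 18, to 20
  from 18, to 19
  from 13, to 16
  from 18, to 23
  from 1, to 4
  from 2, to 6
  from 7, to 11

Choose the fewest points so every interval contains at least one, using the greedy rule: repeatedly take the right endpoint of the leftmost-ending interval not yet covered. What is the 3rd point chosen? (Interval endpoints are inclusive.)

Process intervals by earliest right end; each time one isn't hit yet, stab at its right endpoint.
Sorted: [1,3] [1,4] [2,6] [7,11] [13,16] [11,18] [18,19] [18,20] [18,23] [20,26]
{[1,3],[1,4],[2,6]} hit by 3; {[7,11]} hit by 11; {[13,16],[11,18]} hit by 16; {[18,19],[18,20],[18,23]} hit by 19; {[20,26]} hit by 26.
Points: 3, 11, 16, 19, 26 (5 total).

16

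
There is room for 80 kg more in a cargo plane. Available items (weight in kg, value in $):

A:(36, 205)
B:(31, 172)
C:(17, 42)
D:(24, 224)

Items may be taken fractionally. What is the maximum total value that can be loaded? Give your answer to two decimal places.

539.97

Greedy by value/weight ratio, highest first.
Order: D (224/24=9.33) > A (205/36=5.69) > B (172/31=5.55) > C (42/17=2.47)
Fill: take D (24 @ 224) → take A (36 @ 205) → take 20/31 of B → 110.97; 80/80 used.
Total value = 539.97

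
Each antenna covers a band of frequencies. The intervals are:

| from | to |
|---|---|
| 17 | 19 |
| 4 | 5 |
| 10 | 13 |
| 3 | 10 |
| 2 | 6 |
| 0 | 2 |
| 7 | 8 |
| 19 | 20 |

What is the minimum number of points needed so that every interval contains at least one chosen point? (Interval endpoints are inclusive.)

5

Sort by right endpoint; whenever an interval is uncovered, place a point at its right end.
Sorted: [0,2] [4,5] [2,6] [7,8] [3,10] [10,13] [17,19] [19,20]
{[0,2]} hit by 2; {[4,5],[2,6]} hit by 5; {[7,8],[3,10]} hit by 8; {[10,13]} hit by 13; {[17,19],[19,20]} hit by 19.
Points: 2, 5, 8, 13, 19 (5 total).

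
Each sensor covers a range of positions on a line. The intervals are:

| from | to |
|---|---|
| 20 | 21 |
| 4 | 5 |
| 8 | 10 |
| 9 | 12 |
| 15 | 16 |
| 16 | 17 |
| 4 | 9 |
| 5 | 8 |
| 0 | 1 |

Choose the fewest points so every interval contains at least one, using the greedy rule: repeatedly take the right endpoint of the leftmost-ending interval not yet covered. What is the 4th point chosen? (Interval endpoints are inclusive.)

16

By right end: [0,1]  [4,5]  [5,8]  [4,9]  [8,10]  [9,12]  [15,16]  [16,17]  [20,21]
[0,1] uncovered → point at 1; [4,5] uncovered → point at 5; [8,10] uncovered → point at 10; [15,16] uncovered → point at 16; [20,21] uncovered → point at 21.
Points: 1, 5, 10, 16, 21 (5 total).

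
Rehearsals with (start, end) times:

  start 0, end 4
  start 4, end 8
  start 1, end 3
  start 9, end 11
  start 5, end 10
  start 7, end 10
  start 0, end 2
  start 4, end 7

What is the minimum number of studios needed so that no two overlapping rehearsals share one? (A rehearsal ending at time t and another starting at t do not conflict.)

starts: [0, 0, 1, 4, 4, 5, 7, 9]
ends:   [2, 3, 4, 7, 8, 10, 10, 11]
s0→1 s0→2 s1→3  — peak 3.

3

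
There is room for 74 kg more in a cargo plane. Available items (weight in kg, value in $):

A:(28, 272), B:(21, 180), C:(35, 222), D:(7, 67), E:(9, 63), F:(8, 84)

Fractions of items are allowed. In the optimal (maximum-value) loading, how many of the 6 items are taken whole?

5

Ratios (sorted): F 10.50, A 9.71, D 9.57, B 8.57, E 7.00, C 6.34
take F (8 @ 84); take A (28 @ 272); take D (7 @ 67); take B (21 @ 180); take E (9 @ 63); take 1/35 of C → 6.34. Capacity used 74/74.
5 item(s) taken whole; one partial (take 1/35 of C).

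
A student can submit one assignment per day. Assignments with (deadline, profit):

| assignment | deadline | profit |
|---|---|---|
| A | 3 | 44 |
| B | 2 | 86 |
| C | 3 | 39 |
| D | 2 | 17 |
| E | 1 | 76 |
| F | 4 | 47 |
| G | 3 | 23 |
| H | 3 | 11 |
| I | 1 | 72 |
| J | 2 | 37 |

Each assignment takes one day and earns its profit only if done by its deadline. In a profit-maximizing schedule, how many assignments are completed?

4

By profit: B(d2,86), E(d1,76), I(d1,72), F(d4,47), A(d3,44), C(d3,39), J(d2,37), G(d3,23), D(d2,17), H(d3,11)
B→slot 2; E→slot 1; I skipped; F→slot 4; A→slot 3; C skipped; J skipped; G skipped; D skipped; H skipped.
4 of 10 scheduled.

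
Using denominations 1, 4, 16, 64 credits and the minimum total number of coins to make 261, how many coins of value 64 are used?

261 − 4×64→5 − 1×4→1 − 1×1→0
Count of 64: 4

4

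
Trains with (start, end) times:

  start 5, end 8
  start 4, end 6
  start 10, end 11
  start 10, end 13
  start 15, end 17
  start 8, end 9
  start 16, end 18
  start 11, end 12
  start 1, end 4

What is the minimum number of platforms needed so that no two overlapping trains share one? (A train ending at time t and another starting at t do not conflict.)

Events (time:±→running): 1:+→1 4:-→0 4:+→1 5:+→2 … peak 2.

2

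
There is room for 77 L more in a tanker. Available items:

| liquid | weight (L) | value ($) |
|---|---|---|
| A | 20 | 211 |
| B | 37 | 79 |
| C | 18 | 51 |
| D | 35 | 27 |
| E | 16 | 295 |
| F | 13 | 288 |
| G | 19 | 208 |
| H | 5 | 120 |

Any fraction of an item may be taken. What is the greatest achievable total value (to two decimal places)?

1133.33

Greedy by value/weight ratio, highest first.
Order: H (120/5=24.00) > F (288/13=22.15) > E (295/16=18.44) > G (208/19=10.95) > A (211/20=10.55) > C (51/18=2.83) > B (79/37=2.14) > D (27/35=0.77)
Fill: take H (5 @ 120) → take F (13 @ 288) → take E (16 @ 295) → take G (19 @ 208) → take A (20 @ 211) → take 4/18 of C → 11.33; 77/77 used.
Total value = 1133.33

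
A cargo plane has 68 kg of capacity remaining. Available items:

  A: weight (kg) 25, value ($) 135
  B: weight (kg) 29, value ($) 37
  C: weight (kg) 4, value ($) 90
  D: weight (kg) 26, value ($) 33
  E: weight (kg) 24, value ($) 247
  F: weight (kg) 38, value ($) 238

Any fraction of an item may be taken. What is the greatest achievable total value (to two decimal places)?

585.80

Sort by value per unit weight and fill in that order.
Order: C (90/4=22.50) > E (247/24=10.29) > F (238/38=6.26) > A (135/25=5.40) > B (37/29=1.28) > D (33/26=1.27)
Fill: take C (4 @ 90) → take E (24 @ 247) → take F (38 @ 238) → take 2/25 of A → 10.80; 68/68 used.
Total value = 585.80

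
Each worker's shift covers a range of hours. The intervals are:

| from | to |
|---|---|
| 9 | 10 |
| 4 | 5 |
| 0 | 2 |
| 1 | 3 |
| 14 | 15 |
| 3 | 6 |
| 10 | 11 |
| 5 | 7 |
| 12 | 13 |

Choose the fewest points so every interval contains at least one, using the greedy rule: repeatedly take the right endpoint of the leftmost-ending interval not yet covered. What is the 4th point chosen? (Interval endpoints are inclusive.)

13

Process intervals by earliest right end; each time one isn't hit yet, stab at its right endpoint.
By right end: [0,2]  [1,3]  [4,5]  [3,6]  [5,7]  [9,10]  [10,11]  [12,13]  [14,15]
[0,2] uncovered → point at 2; [4,5] uncovered → point at 5; [9,10] uncovered → point at 10; [12,13] uncovered → point at 13; [14,15] uncovered → point at 15.
Points: 2, 5, 10, 13, 15 (5 total).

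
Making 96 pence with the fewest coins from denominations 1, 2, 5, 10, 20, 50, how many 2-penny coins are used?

0

96 = 1×50 + 2×20 + 1×5 + 1×1
Count of 2: 0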